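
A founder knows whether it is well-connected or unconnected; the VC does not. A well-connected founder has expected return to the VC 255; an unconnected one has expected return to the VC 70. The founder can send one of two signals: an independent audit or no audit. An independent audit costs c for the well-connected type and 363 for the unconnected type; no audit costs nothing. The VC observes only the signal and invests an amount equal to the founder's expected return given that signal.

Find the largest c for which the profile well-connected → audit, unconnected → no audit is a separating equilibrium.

Under separation: audit → well-connected (pays 255); no audit → unconnected (pays 70).
Unconnected: 70 − 0 = 70 ≥ 255 − 363 = -108. Holds regardless of c. ✓
Well-connected: 255 − c ≥ 70 − 0, so c ≤ 255 − 70 = 185.

185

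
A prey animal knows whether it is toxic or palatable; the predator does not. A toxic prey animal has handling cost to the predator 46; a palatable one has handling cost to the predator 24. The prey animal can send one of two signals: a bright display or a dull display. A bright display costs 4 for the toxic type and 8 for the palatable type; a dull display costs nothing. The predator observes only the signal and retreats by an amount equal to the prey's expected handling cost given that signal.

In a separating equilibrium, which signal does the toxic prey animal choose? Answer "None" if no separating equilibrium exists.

None

Try toxic → bright display, palatable → dull display:
  Under separation the predator infers type exactly: bright display → toxic (pays 46), dull display → palatable (pays 24).
  Toxic: bright display gives 46 − 4 = 42; dull display gives 24 − 0 = 24. No deviation. ✓
  Palatable: dull display gives 24 − 0 = 24; bright display gives 46 − 8 = 38. Would deviate. ✗
Try toxic → dull display, palatable → bright display:
  Under separation the predator infers type exactly: dull display → toxic (pays 46), bright display → palatable (pays 24).
  Toxic: dull display gives 46 − 0 = 46; bright display gives 24 − 4 = 20. No deviation. ✓
  Palatable: bright display gives 24 − 8 = 16; dull display gives 46 − 0 = 46. Would deviate. ✗
Neither assignment is incentive-compatible.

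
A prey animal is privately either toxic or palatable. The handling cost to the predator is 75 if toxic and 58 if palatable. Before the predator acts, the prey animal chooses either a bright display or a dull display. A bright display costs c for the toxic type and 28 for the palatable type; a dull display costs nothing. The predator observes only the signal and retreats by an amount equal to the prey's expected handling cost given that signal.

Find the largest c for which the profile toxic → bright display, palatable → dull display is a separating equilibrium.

Under separation: bright display → toxic (pays 75); dull display → palatable (pays 58).
Palatable: 58 − 0 = 58 ≥ 75 − 28 = 47. Holds regardless of c. ✓
Toxic: 75 − c ≥ 58 − 0, so c ≤ 75 − 58 = 17.

17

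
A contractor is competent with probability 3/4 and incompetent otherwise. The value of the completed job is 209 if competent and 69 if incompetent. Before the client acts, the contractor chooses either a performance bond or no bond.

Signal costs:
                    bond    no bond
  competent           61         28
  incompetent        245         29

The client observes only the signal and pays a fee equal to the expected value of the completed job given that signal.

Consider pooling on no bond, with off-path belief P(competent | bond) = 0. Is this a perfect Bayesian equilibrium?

On the equilibrium path (no bond) the client holds the prior 3/4 and pays 3/4·209 + 1/4·69 = 174. Off-path (bond) belief 0 gives 0·209 + 1·69 = 69.
Competent: no bond gives 174 − 28 = 146; bond gives 69 − 61 = 8. Stays. ✓
Incompetent: no bond gives 174 − 29 = 145; bond gives 69 − 245 = -176. Stays. ✓
Beliefs are Bayes-consistent on-path and both types best-respond.

Yes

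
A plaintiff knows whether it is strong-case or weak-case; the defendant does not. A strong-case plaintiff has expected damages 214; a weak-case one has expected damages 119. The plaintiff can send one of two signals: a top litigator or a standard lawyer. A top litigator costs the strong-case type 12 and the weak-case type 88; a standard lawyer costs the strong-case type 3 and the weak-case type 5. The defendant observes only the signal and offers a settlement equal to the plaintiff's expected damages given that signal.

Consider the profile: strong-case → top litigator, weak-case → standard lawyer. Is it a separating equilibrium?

No

If types separate, top litigator earns payment 214 and standard lawyer earns 119.
Strong-case: top litigator gives 214 − 12 = 202; standard lawyer gives 119 − 3 = 116. No deviation. ✓
Weak-case: standard lawyer gives 119 − 5 = 114; top litigator gives 214 − 88 = 126. Would deviate. ✗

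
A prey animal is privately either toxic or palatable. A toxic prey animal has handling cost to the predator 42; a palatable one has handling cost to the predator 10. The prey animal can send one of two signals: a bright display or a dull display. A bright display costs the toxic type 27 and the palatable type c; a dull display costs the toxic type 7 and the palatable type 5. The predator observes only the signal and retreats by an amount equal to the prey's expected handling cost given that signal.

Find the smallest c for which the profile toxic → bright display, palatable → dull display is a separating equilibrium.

37

Under separation: bright display → toxic (pays 42); dull display → palatable (pays 10).
Toxic: 42 − 27 = 15 ≥ 10 − 7 = 3. Holds regardless of c. ✓
Palatable: 10 − 5 ≥ 42 − c, so c ≥ 42 − 5 = 37.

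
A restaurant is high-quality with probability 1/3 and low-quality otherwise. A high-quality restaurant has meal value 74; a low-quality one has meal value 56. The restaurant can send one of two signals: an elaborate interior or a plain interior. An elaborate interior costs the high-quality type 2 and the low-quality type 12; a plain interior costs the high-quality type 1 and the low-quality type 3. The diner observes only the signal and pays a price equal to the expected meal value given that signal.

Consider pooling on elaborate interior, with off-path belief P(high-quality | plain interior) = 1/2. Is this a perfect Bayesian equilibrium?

At the pooled signal (elaborate interior) the diner holds the prior 1/3 and pays 1/3·74 + 2/3·56 = 62. Off-path (plain interior) belief 1/2 gives 1/2·74 + 1/2·56 = 65.
High-quality: elaborate interior gives 62 − 2 = 60; plain interior gives 65 − 1 = 64. Deviates. ✗
Low-quality: elaborate interior gives 62 − 12 = 50; plain interior gives 65 − 3 = 62. Deviates. ✗

No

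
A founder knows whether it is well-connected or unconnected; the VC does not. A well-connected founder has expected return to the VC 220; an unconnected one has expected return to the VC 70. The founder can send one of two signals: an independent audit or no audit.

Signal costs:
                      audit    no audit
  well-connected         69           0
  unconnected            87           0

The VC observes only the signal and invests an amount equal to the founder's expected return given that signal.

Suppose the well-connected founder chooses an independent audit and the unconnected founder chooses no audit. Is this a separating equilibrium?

Under separation the VC infers type exactly: audit → well-connected (pays 220), no audit → unconnected (pays 70).
Well-connected: audit gives 220 − 69 = 151; no audit gives 70 − 0 = 70. No deviation. ✓
Unconnected: no audit gives 70 − 0 = 70; audit gives 220 − 87 = 133. Would deviate. ✗

No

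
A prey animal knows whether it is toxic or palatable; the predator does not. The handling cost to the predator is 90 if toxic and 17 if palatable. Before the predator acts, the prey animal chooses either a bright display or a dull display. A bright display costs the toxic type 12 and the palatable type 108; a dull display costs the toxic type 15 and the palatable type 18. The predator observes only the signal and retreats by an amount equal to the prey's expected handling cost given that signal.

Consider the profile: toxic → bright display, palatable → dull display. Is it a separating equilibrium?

Under separation the predator infers type exactly: bright display → toxic (pays 90), dull display → palatable (pays 17).
Toxic: bright display gives 90 − 12 = 78; dull display gives 17 − 15 = 2. No deviation. ✓
Palatable: dull display gives 17 − 18 = -1; bright display gives 90 − 108 = -18. No deviation. ✓
Neither type gains from mimicking the other.

Yes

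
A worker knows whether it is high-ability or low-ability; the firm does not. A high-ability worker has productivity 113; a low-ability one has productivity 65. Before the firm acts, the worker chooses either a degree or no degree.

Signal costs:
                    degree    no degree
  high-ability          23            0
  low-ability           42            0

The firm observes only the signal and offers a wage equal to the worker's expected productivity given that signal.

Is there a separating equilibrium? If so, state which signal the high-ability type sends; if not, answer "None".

None

Try high-ability → degree, low-ability → no degree:
  Under separation the firm infers type exactly: degree → high-ability (pays 113), no degree → low-ability (pays 65).
  High-ability: degree gives 113 − 23 = 90; no degree gives 65 − 0 = 65. No deviation. ✓
  Low-ability: no degree gives 65 − 0 = 65; degree gives 113 − 42 = 71. Would deviate. ✗
Try high-ability → no degree, low-ability → degree:
  Under separation the firm infers type exactly: no degree → high-ability (pays 113), degree → low-ability (pays 65).
  High-ability: no degree gives 113 − 0 = 113; degree gives 65 − 23 = 42. No deviation. ✓
  Low-ability: degree gives 65 − 42 = 23; no degree gives 113 − 0 = 113. Would deviate. ✗
Neither assignment is incentive-compatible.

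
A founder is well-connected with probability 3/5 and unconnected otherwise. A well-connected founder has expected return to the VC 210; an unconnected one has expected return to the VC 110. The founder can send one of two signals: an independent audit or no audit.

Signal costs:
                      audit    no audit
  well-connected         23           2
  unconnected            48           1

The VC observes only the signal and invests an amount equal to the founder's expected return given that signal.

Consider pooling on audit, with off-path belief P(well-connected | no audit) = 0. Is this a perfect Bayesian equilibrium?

At the pooled signal (audit) the VC holds the prior 3/5 and pays 3/5·210 + 2/5·110 = 170. Off-path (no audit) belief 0 gives 0·210 + 1·110 = 110.
Well-connected: audit gives 170 − 23 = 147; no audit gives 110 − 2 = 108. Stays. ✓
Unconnected: audit gives 170 − 48 = 122; no audit gives 110 − 1 = 109. Stays. ✓

Yes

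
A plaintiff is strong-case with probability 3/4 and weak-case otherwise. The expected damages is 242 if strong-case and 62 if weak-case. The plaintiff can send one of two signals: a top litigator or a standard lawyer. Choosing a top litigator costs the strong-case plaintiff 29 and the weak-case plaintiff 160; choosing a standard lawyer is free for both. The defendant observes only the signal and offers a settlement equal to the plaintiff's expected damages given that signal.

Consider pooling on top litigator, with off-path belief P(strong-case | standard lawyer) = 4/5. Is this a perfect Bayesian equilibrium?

No

At the pooled signal (top litigator) the defendant holds the prior 3/4 and pays 3/4·242 + 1/4·62 = 197. Off-path (standard lawyer) belief 4/5 gives 4/5·242 + 1/5·62 = 206.
Strong-case: top litigator gives 197 − 29 = 168; standard lawyer gives 206 − 0 = 206. Deviates. ✗
Weak-case: top litigator gives 197 − 160 = 37; standard lawyer gives 206 − 0 = 206. Deviates. ✗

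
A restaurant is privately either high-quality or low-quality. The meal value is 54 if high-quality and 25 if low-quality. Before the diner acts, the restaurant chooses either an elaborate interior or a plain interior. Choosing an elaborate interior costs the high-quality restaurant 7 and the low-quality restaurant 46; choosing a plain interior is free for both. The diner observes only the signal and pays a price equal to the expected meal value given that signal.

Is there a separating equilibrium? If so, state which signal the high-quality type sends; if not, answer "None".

elaborate interior

Try high-quality → elaborate interior, low-quality → plain interior:
  If types separate, elaborate interior earns payment 54 and plain interior earns 25.
  High-quality: elaborate interior gives 54 − 7 = 47; plain interior gives 25 − 0 = 25. No deviation. ✓
  Low-quality: plain interior gives 25 − 0 = 25; elaborate interior gives 54 − 46 = 8. No deviation. ✓
Both hold — the high-quality type sends elaborate interior.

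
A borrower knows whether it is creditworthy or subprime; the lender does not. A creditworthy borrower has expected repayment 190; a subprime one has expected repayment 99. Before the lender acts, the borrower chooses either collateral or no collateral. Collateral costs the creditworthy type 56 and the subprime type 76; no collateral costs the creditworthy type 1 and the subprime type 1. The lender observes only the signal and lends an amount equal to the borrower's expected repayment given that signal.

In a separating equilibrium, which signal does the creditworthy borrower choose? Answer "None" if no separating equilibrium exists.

Try creditworthy → collateral, subprime → no collateral:
  Under separation the lender infers type exactly: collateral → creditworthy (pays 190), no collateral → subprime (pays 99).
  Creditworthy: collateral gives 190 − 56 = 134; no collateral gives 99 − 1 = 98. No deviation. ✓
  Subprime: no collateral gives 99 − 1 = 98; collateral gives 190 − 76 = 114. Would deviate. ✗
Try creditworthy → no collateral, subprime → collateral:
  Under separation the lender infers type exactly: no collateral → creditworthy (pays 190), collateral → subprime (pays 99).
  Creditworthy: no collateral gives 190 − 1 = 189; collateral gives 99 − 56 = 43. No deviation. ✓
  Subprime: collateral gives 99 − 76 = 23; no collateral gives 190 − 1 = 189. Would deviate. ✗
Neither assignment is incentive-compatible.

None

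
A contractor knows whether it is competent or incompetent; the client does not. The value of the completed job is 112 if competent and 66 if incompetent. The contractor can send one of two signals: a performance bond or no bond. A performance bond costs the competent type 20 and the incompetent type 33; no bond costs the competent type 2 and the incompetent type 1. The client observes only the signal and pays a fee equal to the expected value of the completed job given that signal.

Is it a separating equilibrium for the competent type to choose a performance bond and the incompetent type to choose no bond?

No

If types separate, bond earns payment 112 and no bond earns 66.
Competent: bond gives 112 − 20 = 92; no bond gives 66 − 2 = 64. No deviation. ✓
Incompetent: no bond gives 66 − 1 = 65; bond gives 112 − 33 = 79. Would deviate. ✗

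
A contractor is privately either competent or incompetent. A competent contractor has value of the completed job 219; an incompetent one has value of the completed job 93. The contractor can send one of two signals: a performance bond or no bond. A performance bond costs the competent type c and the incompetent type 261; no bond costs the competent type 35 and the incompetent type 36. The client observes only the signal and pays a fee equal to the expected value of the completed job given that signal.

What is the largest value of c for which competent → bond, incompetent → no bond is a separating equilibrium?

161

Under separation: bond → competent (pays 219); no bond → incompetent (pays 93).
Incompetent: 93 − 36 = 57 ≥ 219 − 261 = -42. Holds regardless of c. ✓
Competent: 219 − c ≥ 93 − 35, so c ≤ 219 − 58 = 161.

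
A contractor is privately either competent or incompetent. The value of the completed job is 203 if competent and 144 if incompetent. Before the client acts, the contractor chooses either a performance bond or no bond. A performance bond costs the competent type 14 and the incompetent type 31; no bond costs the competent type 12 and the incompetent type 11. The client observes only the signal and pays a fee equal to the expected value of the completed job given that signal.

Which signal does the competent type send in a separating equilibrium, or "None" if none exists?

None

Try competent → bond, incompetent → no bond:
  Under separation the client infers type exactly: bond → competent (pays 203), no bond → incompetent (pays 144).
  Competent: bond gives 203 − 14 = 189; no bond gives 144 − 12 = 132. No deviation. ✓
  Incompetent: no bond gives 144 − 11 = 133; bond gives 203 − 31 = 172. Would deviate. ✗
Try competent → no bond, incompetent → bond:
  Under separation the client infers type exactly: no bond → competent (pays 203), bond → incompetent (pays 144).
  Competent: no bond gives 203 − 12 = 191; bond gives 144 − 14 = 130. No deviation. ✓
  Incompetent: bond gives 144 − 31 = 113; no bond gives 203 − 11 = 192. Would deviate. ✗
Neither assignment is incentive-compatible.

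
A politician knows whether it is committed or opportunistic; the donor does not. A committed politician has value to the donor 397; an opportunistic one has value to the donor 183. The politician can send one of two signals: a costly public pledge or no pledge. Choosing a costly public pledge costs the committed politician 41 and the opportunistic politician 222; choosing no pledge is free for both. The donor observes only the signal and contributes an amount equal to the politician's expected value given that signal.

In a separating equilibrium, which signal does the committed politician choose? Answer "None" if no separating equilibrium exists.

pledge

Try committed → pledge, opportunistic → no pledge:
  Under separation the donor infers type exactly: pledge → committed (pays 397), no pledge → opportunistic (pays 183).
  Committed: pledge gives 397 − 41 = 356; no pledge gives 183 − 0 = 183. No deviation. ✓
  Opportunistic: no pledge gives 183 − 0 = 183; pledge gives 397 − 222 = 175. No deviation. ✓
Both hold — the committed type sends pledge.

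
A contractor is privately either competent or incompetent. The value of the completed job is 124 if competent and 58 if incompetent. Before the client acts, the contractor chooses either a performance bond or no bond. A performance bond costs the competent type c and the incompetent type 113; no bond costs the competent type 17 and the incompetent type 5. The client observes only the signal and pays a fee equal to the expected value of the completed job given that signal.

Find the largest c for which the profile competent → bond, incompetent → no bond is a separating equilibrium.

Under separation: bond → competent (pays 124); no bond → incompetent (pays 58).
Incompetent: 58 − 5 = 53 ≥ 124 − 113 = 11. Holds regardless of c. ✓
Competent: 124 − c ≥ 58 − 17, so c ≤ 124 − 41 = 83.

83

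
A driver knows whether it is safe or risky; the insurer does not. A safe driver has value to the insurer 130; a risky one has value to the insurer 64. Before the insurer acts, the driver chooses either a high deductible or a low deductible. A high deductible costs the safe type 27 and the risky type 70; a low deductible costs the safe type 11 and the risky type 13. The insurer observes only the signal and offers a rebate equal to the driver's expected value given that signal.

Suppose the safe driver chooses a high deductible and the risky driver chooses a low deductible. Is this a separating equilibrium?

No

Under separation the insurer infers type exactly: high deductible → safe (pays 130), low deductible → risky (pays 64).
Safe: high deductible gives 130 − 27 = 103; low deductible gives 64 − 11 = 53. No deviation. ✓
Risky: low deductible gives 64 − 13 = 51; high deductible gives 130 − 70 = 60. Would deviate. ✗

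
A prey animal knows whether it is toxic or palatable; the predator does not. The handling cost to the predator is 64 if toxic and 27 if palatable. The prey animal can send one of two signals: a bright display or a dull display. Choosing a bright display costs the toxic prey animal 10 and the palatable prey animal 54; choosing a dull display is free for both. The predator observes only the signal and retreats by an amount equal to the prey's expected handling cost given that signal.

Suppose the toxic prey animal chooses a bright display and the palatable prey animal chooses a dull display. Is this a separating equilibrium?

Under separation the predator infers type exactly: bright display → toxic (pays 64), dull display → palatable (pays 27).
Toxic: bright display gives 64 − 10 = 54; dull display gives 27 − 0 = 27. No deviation. ✓
Palatable: dull display gives 27 − 0 = 27; bright display gives 64 − 54 = 10. No deviation. ✓
Neither type gains from mimicking the other.

Yes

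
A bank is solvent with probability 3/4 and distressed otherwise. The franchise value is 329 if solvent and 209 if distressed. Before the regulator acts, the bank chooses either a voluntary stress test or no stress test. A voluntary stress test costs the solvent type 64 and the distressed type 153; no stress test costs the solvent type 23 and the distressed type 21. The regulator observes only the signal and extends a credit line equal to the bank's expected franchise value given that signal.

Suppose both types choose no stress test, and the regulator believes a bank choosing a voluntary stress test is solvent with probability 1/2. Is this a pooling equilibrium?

Yes

At the pooled signal (no stress test) the regulator holds the prior 3/4 and pays 3/4·329 + 1/4·209 = 299. Off-path (stress test) belief 1/2 gives 1/2·329 + 1/2·209 = 269.
Solvent: no stress test gives 299 − 23 = 276; stress test gives 269 − 64 = 205. Stays. ✓
Distressed: no stress test gives 299 − 21 = 278; stress test gives 269 − 153 = 116. Stays. ✓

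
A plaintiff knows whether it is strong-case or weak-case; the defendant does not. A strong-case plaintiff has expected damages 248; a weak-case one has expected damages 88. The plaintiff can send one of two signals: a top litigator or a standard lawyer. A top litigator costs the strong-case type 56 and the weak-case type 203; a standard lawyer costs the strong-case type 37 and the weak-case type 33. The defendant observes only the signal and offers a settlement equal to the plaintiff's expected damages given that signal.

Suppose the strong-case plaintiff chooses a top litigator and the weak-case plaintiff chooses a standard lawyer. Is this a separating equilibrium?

If types separate, top litigator earns payment 248 and standard lawyer earns 88.
Strong-case: top litigator gives 248 − 56 = 192; standard lawyer gives 88 − 37 = 51. No deviation. ✓
Weak-case: standard lawyer gives 88 − 33 = 55; top litigator gives 248 − 203 = 45. No deviation. ✓
Neither type gains from mimicking the other.

Yes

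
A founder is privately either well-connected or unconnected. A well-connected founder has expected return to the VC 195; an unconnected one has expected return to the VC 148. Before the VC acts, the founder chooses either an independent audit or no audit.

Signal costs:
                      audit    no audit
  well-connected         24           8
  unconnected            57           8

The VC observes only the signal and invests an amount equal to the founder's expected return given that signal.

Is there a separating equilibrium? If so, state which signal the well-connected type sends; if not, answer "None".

audit

Try well-connected → audit, unconnected → no audit:
  If types separate, audit earns payment 195 and no audit earns 148.
  Well-connected: audit gives 195 − 24 = 171; no audit gives 148 − 8 = 140. No deviation. ✓
  Unconnected: no audit gives 148 − 8 = 140; audit gives 195 − 57 = 138. No deviation. ✓
Both hold — the well-connected type sends audit.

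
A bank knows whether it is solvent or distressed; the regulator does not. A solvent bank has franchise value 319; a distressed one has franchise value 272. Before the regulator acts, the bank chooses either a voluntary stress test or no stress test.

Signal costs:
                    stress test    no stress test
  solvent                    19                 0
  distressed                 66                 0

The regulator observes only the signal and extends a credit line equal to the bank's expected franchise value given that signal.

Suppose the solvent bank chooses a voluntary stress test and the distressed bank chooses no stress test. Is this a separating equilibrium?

Yes

Under separation the regulator infers type exactly: stress test → solvent (pays 319), no stress test → distressed (pays 272).
Solvent: stress test gives 319 − 19 = 300; no stress test gives 272 − 0 = 272. No deviation. ✓
Distressed: no stress test gives 272 − 0 = 272; stress test gives 319 − 66 = 253. No deviation. ✓
Neither type gains from mimicking the other.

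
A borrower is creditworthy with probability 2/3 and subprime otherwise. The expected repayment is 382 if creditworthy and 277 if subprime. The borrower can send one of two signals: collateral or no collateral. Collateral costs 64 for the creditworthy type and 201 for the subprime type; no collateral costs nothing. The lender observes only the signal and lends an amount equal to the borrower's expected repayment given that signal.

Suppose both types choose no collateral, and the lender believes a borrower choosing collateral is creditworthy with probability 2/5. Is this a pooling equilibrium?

Yes

On the equilibrium path (no collateral) the lender holds the prior 2/3 and pays 2/3·382 + 1/3·277 = 347. Off-path (collateral) belief 2/5 gives 2/5·382 + 3/5·277 = 319.
Creditworthy: no collateral gives 347 − 0 = 347; collateral gives 319 − 64 = 255. Stays. ✓
Subprime: no collateral gives 347 − 0 = 347; collateral gives 319 − 201 = 118. Stays. ✓
Beliefs are Bayes-consistent on-path and both types best-respond.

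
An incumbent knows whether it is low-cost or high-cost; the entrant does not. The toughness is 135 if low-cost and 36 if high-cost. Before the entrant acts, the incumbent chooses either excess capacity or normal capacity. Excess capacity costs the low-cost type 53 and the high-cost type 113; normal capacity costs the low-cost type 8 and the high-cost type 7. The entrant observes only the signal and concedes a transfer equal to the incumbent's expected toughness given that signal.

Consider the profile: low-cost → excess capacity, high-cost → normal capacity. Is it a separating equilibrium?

Under separation the entrant infers type exactly: excess capacity → low-cost (pays 135), normal capacity → high-cost (pays 36).
Low-cost: excess capacity gives 135 − 53 = 82; normal capacity gives 36 − 8 = 28. No deviation. ✓
High-cost: normal capacity gives 36 − 7 = 29; excess capacity gives 135 − 113 = 22. No deviation. ✓
Both incentive constraints hold.

Yes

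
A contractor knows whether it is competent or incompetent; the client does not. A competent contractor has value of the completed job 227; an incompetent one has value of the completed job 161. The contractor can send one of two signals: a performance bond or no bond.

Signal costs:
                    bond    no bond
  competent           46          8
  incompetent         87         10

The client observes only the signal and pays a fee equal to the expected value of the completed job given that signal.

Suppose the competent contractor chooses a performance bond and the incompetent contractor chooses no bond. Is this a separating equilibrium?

Yes

If types separate, bond earns payment 227 and no bond earns 161.
Competent: bond gives 227 − 46 = 181; no bond gives 161 − 8 = 153. No deviation. ✓
Incompetent: no bond gives 161 − 10 = 151; bond gives 227 − 87 = 140. No deviation. ✓
Neither type gains from mimicking the other.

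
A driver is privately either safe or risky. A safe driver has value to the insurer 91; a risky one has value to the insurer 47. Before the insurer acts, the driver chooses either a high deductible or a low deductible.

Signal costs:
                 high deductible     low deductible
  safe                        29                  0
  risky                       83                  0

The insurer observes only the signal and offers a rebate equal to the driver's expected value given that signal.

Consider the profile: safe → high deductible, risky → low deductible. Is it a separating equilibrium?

Under separation the insurer infers type exactly: high deductible → safe (pays 91), low deductible → risky (pays 47).
Safe: high deductible gives 91 − 29 = 62; low deductible gives 47 − 0 = 47. No deviation. ✓
Risky: low deductible gives 47 − 0 = 47; high deductible gives 91 − 83 = 8. No deviation. ✓
Both incentive constraints hold.

Yes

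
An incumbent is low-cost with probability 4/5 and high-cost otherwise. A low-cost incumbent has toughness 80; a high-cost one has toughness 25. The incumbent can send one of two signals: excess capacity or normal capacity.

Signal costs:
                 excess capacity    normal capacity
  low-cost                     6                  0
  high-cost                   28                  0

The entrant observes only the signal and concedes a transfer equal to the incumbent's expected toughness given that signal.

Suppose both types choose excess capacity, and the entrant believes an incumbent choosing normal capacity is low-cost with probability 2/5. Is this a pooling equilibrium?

At the pooled signal (excess capacity) the entrant holds the prior 4/5 and pays 4/5·80 + 1/5·25 = 69. Off-path (normal capacity) belief 2/5 gives 2/5·80 + 3/5·25 = 47.
Low-cost: excess capacity gives 69 − 6 = 63; normal capacity gives 47 − 0 = 47. Stays. ✓
High-cost: excess capacity gives 69 − 28 = 41; normal capacity gives 47 − 0 = 47. Deviates. ✗

No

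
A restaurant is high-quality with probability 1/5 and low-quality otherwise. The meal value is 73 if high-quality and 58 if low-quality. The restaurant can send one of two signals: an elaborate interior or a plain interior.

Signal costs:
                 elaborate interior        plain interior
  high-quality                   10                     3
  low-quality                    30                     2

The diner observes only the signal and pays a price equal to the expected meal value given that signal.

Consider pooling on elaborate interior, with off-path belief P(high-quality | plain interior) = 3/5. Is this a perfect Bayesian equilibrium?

At the pooled signal (elaborate interior) the diner holds the prior 1/5 and pays 1/5·73 + 4/5·58 = 61. Off-path (plain interior) belief 3/5 gives 3/5·73 + 2/5·58 = 67.
High-quality: elaborate interior gives 61 − 10 = 51; plain interior gives 67 − 3 = 64. Deviates. ✗
Low-quality: elaborate interior gives 61 − 30 = 31; plain interior gives 67 − 2 = 65. Deviates. ✗

No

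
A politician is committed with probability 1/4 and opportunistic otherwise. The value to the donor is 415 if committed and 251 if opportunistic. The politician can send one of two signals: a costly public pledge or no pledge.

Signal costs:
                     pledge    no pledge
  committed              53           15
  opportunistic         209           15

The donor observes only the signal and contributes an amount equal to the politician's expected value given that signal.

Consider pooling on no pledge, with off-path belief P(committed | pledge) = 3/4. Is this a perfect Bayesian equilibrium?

At the pooled signal (no pledge) the donor holds the prior 1/4 and pays 1/4·415 + 3/4·251 = 292. Off-path (pledge) belief 3/4 gives 3/4·415 + 1/4·251 = 374.
Committed: no pledge gives 292 − 15 = 277; pledge gives 374 − 53 = 321. Deviates. ✗
Opportunistic: no pledge gives 292 − 15 = 277; pledge gives 374 − 209 = 165. Stays. ✓

No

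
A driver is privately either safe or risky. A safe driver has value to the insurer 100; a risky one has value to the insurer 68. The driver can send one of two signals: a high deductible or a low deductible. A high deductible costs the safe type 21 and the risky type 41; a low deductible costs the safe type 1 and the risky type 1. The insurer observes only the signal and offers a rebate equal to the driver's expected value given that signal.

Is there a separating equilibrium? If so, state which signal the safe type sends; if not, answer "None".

Try safe → high deductible, risky → low deductible:
  If types separate, high deductible earns payment 100 and low deductible earns 68.
  Safe: high deductible gives 100 − 21 = 79; low deductible gives 68 − 1 = 67. No deviation. ✓
  Risky: low deductible gives 68 − 1 = 67; high deductible gives 100 − 41 = 59. No deviation. ✓
Both hold — the safe type sends high deductible.

high deductible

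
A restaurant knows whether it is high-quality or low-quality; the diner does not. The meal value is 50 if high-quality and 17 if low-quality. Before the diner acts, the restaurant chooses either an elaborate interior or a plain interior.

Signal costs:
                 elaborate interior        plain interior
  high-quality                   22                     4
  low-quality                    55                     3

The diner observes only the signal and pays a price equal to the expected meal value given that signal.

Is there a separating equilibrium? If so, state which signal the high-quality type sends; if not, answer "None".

Try high-quality → elaborate interior, low-quality → plain interior:
  Under separation the diner infers type exactly: elaborate interior → high-quality (pays 50), plain interior → low-quality (pays 17).
  High-quality: elaborate interior gives 50 − 22 = 28; plain interior gives 17 − 4 = 13. No deviation. ✓
  Low-quality: plain interior gives 17 − 3 = 14; elaborate interior gives 50 − 55 = -5. No deviation. ✓
Both hold — the high-quality type sends elaborate interior.

elaborate interior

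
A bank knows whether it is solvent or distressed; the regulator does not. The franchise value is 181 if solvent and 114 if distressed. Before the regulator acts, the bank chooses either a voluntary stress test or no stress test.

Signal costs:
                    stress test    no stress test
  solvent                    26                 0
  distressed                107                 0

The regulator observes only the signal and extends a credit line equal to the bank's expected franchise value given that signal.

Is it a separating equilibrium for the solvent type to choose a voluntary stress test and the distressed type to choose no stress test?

If types separate, stress test earns payment 181 and no stress test earns 114.
Solvent: stress test gives 181 − 26 = 155; no stress test gives 114 − 0 = 114. No deviation. ✓
Distressed: no stress test gives 114 − 0 = 114; stress test gives 181 − 107 = 74. No deviation. ✓
Both incentive constraints hold.

Yes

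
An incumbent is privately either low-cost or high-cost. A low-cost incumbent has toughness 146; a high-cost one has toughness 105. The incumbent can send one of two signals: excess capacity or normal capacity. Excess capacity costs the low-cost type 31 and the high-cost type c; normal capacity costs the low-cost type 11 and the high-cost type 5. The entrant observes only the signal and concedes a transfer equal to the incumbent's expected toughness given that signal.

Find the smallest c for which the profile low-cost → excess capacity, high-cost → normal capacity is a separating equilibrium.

Under separation: excess capacity → low-cost (pays 146); normal capacity → high-cost (pays 105).
Low-cost: 146 − 31 = 115 ≥ 105 − 11 = 94. Holds regardless of c. ✓
High-cost: 105 − 5 ≥ 146 − c, so c ≥ 146 − 100 = 46.

46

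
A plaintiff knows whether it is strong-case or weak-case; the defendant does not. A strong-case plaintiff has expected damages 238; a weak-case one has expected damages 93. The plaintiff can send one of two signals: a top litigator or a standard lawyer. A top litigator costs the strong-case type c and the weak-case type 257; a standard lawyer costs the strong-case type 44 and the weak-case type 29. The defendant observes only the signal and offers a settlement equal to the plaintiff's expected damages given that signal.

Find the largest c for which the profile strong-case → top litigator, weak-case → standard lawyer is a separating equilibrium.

Under separation: top litigator → strong-case (pays 238); standard lawyer → weak-case (pays 93).
Weak-case: 93 − 29 = 64 ≥ 238 − 257 = -19. Holds regardless of c. ✓
Strong-case: 238 − c ≥ 93 − 44, so c ≤ 238 − 49 = 189.

189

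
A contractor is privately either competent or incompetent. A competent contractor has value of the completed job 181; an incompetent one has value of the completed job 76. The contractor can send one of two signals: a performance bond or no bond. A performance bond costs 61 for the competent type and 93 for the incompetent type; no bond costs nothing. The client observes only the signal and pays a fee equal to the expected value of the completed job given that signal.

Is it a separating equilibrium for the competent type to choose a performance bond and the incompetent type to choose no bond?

Under separation the client infers type exactly: bond → competent (pays 181), no bond → incompetent (pays 76).
Competent: bond gives 181 − 61 = 120; no bond gives 76 − 0 = 76. No deviation. ✓
Incompetent: no bond gives 76 − 0 = 76; bond gives 181 − 93 = 88. Would deviate. ✗

No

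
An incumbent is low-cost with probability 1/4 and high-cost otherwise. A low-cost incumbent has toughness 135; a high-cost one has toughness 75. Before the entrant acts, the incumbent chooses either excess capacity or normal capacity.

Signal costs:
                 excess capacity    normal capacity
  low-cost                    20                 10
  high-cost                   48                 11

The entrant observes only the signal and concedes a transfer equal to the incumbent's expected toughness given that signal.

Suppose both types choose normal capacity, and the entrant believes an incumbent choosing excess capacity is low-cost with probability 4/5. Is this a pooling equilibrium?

At the pooled signal (normal capacity) the entrant holds the prior 1/4 and pays 1/4·135 + 3/4·75 = 90. Off-path (excess capacity) belief 4/5 gives 4/5·135 + 1/5·75 = 123.
Low-cost: normal capacity gives 90 − 10 = 80; excess capacity gives 123 − 20 = 103. Deviates. ✗
High-cost: normal capacity gives 90 − 11 = 79; excess capacity gives 123 − 48 = 75. Stays. ✓

No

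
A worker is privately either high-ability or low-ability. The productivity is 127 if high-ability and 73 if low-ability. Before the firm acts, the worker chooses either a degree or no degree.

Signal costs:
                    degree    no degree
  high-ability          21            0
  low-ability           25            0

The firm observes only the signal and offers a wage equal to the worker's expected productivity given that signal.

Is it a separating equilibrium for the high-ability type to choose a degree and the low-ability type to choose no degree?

No

If types separate, degree earns payment 127 and no degree earns 73.
High-ability: degree gives 127 − 21 = 106; no degree gives 73 − 0 = 73. No deviation. ✓
Low-ability: no degree gives 73 − 0 = 73; degree gives 127 − 25 = 102. Would deviate. ✗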